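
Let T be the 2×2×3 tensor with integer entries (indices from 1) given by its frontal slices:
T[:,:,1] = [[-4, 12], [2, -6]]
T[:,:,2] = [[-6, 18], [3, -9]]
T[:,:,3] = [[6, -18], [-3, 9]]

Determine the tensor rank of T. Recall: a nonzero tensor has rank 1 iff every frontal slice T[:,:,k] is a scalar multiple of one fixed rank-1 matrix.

Lower bound: T ≠ 0 (e.g. T[1,1,1] = -4), so rank(T) ≥ 1.
Upper bound: if T = a ∘ b ∘ c then every fibre of T is a multiple of the corresponding factor, so read the factors off the fibres through the nonzero entry T[1,1,1] = -4.
The mode-1 fibre T[:,1,1] = [-4, 2] gives a = [2, -1] (primitive direction); the mode-2 fibre T[1,:,1] = [-4, 12] gives b = [1, -3]; then c[k] = T[1,1,k] / (a[1]·b[1]) = [-4, -6, 6] / 2 = [-2, -3, 3].
Expanding [2, -1] ∘ [1, -3] ∘ [-2, -3, 3] reproduces all 12 entries of T, so T = [2, -1] ∘ [1, -3] ∘ [-2, -3, 3] and rank(T) ≤ 1.
These bounds meet, so rank(T) = 1.

1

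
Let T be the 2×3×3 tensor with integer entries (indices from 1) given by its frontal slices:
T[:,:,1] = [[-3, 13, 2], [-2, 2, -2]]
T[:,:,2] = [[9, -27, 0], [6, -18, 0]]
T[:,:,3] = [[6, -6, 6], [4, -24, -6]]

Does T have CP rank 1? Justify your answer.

The mode-3 unfolding of T (rows indexed by k, columns by (i,j) = (1,1), (1,2), (1,3), (2,1), (2,2), (2,3)) is [[-3, 13, 2, -2, 2, -2], [9, -27, 0, 6, -18, 0], [6, -6, 6, 4, -24, -6]].
There the 2×2 minor on rows k ∈ {1, 2}, columns (i,j) ∈ {(1,1), (1,2)} is det [[-3, 13], [9, -27]] = -36 ≠ 0, so this unfolding has rank ≥ 2; CP rank is at least every unfolding rank, so rank(T) ≥ 2.
In particular rank(T) ≥ 2 > 1, so T is not rank-1.

No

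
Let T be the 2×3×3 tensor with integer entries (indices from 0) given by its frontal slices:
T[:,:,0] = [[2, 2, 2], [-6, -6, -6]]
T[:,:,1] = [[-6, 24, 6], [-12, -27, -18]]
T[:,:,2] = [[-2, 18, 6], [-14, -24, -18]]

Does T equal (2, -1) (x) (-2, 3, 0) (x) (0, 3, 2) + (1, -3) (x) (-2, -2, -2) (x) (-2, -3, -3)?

No

Reconstruct entry (0,0,0) from the claimed factors: Σₗ aₗ[0]bₗ[0]cₗ[0] = (2)·(-2)·(0) + (1)·(-2)·(-2) = 4, but T[0,0,0] = 2. The claim is false.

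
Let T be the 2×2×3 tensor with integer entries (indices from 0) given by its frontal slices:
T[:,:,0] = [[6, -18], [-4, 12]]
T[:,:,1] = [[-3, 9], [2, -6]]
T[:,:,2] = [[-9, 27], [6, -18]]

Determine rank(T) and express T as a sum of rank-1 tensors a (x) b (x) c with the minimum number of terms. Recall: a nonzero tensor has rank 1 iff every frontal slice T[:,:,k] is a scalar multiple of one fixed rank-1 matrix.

Lower bound: T ≠ 0 (e.g. T[0,0,0] = 6), so rank(T) ≥ 1.
Upper bound: if T = a (x) b (x) c then every fibre of T is a multiple of the corresponding factor, so read the factors off the fibres through the nonzero entry T[0,0,0] = 6.
The mode-1 fibre T[:,0,0] = [6, -4] gives a = (3, -2) (primitive direction); the mode-2 fibre T[0,:,0] = [6, -18] gives b = (1, -3); then c[k] = T[0,0,k] / (a[0]·b[0]) = [6, -3, -9] / 3 = (2, -1, -3).
Expanding (3, -2) (x) (1, -3) (x) (2, -1, -3) reproduces all 12 entries of T, so T = (3, -2) (x) (1, -3) (x) (2, -1, -3) and rank(T) ≤ 1.
These bounds meet, so rank(T) = 1.
Check entry T[0,1,1] = 9: (3)·(-3)·(-1) = 9.

rank(T) = 1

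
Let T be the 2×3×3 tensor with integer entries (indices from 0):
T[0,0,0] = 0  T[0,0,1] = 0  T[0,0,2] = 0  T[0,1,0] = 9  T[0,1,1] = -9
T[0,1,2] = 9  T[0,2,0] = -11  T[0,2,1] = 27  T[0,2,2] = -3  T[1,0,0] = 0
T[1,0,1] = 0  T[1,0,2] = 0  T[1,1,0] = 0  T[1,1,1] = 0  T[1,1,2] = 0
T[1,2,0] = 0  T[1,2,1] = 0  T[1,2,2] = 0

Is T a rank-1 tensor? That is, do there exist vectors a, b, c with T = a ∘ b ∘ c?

No

The mode-2 unfolding of T (rows indexed by j, columns by (i,k) = (0,0), (0,1), (0,2), (1,0), (1,1), (1,2)) is [[0, 0, 0, 0, 0, 0], [9, -9, 9, 0, 0, 0], [-11, 27, -3, 0, 0, 0]].
There the 2×2 minor on rows j ∈ {1, 2}, columns (i,k) ∈ {(0,0), (0,1)} is det [[9, -9], [-11, 27]] = 144 ≠ 0, so this unfolding has rank ≥ 2; CP rank is at least every unfolding rank, so rank(T) ≥ 2.
In particular rank(T) ≥ 2 > 1, so T is not rank-1.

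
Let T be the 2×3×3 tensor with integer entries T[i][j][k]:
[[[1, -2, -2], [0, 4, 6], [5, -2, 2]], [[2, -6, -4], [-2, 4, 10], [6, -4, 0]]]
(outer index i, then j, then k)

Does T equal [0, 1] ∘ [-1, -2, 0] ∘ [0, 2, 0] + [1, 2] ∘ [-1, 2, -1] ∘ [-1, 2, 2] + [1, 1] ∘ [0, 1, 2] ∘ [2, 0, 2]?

Yes

Reconstruct entrywise from the claimed factors. For example, T[0,1,0] = 0 and Σₗ aₗ[0]bₗ[1]cₗ[0] = (0)·(-2)·(0) + (1)·(2)·(-1) + (1)·(1)·(2) = 0; checking all 18 entries, every one matches. The claim holds.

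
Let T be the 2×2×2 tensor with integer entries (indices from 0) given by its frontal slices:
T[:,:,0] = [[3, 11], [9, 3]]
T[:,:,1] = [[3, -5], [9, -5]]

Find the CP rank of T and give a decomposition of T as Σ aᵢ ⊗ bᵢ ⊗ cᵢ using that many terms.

rank(T) = 2

Lower bound: the mode-1 unfolding of T (rows indexed by i, columns by (j,k) = (0,0), (0,1), (1,0), (1,1)) is [[3, 3, 11, -5], [9, 9, 3, -5]].
There the 2×2 minor on rows i ∈ {0, 1}, columns (j,k) ∈ {(0,0), (1,0)} is det [[3, 11], [9, 3]] = -90 ≠ 0, so this unfolding has rank ≥ 2; CP rank is at least every unfolding rank, so rank(T) ≥ 2. (This is only a lower bound: in general the CP rank may exceed every unfolding rank, so we still need to exhibit 2 rank-1 terms summing to T.)
Upper bound — finding two terms. Write S_k = T[:,:,k] for the frontal slices: S₀ = [[3, 11], [9, 3]], S₁ = [[3, -5], [9, -5]].
If T = a₁ ⊗ b₁ ⊗ c₁ + a₂ ⊗ b₂ ⊗ c₂ then each S_k = c₁[k]·a₁b₁ᵀ + c₂[k]·a₂b₂ᵀ. S₀ and S₁ are linearly independent, so a₁b₁ᵀ and a₂b₂ᵀ must span the same plane of matrices: they are the rank-1 matrices of the form x·S₀ + y·S₁.
det(x·S₀ + y·S₁) is −90·x² − 60·xy + 30·y² = (-30)·(3·x − y)(x + y), vanishing at (x:y) = (1:3) and (1:-1).
M₁ = S₀ + 3·S₁ = [[12, -4], [36, -12]] = 4·(1, 3)(3, -1)ᵀ and M₂ = S₀ − S₁ = [[0, 16], [0, 8]] = 8·(2, 1)(0, 1)ᵀ, so take a₁ = (1, 3), b₁ = (3, -1), a₂ = (2, 1), b₂ = (0, 1).
Each slice is an integer combination of E₁ = a₁b₁ᵀ and E₂ = a₂b₂ᵀ: S₀ = E₁ + 6·E₂, S₁ = E₁ − 2·E₂; reading off coefficients, c₁ = (1, 1) and c₂ = (6, -2).
Hence T = (1, 3) ⊗ (3, -1) ⊗ (1, 1) + (2, 1) ⊗ (0, 1) ⊗ (6, -2), so rank(T) ≤ 2.
These bounds meet, so rank(T) = 2.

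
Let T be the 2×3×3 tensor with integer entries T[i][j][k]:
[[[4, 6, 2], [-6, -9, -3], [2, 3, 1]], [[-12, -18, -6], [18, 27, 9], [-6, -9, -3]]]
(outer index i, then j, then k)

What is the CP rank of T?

1

Lower bound: T ≠ 0 (e.g. T[0,0,0] = 4), so rank(T) ≥ 1.
Upper bound: the mode-1 fibre T[:,0,0] = [4, -12] gives a = [1, -3] (primitive direction); the mode-2 fibre T[0,:,0] = [4, -6, 2] gives b = [2, -3, 1]; then c[k] = T[0,0,k] / (a[0]·b[0]) = [4, 6, 2] / 2 = [2, 3, 1].
Expanding [1, -3] ∘ [2, -3, 1] ∘ [2, 3, 1] reproduces all 18 entries of T, so T = [1, -3] ∘ [2, -3, 1] ∘ [2, 3, 1] and rank(T) ≤ 1.
These bounds meet, so rank(T) = 1.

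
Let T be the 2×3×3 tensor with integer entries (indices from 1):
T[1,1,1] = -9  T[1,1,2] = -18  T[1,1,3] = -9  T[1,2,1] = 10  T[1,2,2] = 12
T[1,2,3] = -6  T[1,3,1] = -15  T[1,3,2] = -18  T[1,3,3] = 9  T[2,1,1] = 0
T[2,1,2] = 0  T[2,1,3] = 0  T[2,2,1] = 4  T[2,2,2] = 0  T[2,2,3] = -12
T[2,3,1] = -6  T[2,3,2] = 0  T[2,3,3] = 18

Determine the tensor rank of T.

Lower bound: the mode-2 unfolding of T (rows indexed by j, columns by (i,k) = (1,1), (1,2), (1,3), (2,1), (2,2), (2,3)) is [[-9, -18, -9, 0, 0, 0], [10, 12, -6, 4, 0, -12], [-15, -18, 9, -6, 0, 18]].
There the 2×2 minor on rows j ∈ {1, 2}, columns (i,k) ∈ {(1,1), (1,2)} is det [[-9, -18], [10, 12]] = 72 ≠ 0, so this unfolding has rank ≥ 2; CP rank is at least every unfolding rank, so rank(T) ≥ 2. (Unfolding ranks only ever bound the CP rank from below — rank(T) can be strictly larger than all of them — so the matching upper bound has to come from an explicit 2-term decomposition.)
Upper bound — finding two terms. Write S_k = T[:,:,k] for the frontal slices: S₁ = [[-9, 10, -15], [0, 4, -6]], S₂ = [[-18, 12, -18], [0, 0, 0]], S₃ = [[-9, -6, 9], [0, -12, 18]].
If T = a₁ ∘ b₁ ∘ c₁ + a₂ ∘ b₂ ∘ c₂ then each S_k = c₁[k]·a₁b₁ᵀ + c₂[k]·a₂b₂ᵀ. S₁ and S₂ are linearly independent, so a₁b₁ᵀ and a₂b₂ᵀ must span the same plane of matrices: they are the rank-1 matrices of the form x·S₁ + y·S₂.
The 2×2 minor of x·S₁ + y·S₂ on rows {1,2}, columns {1,2} is −36·x² − 72·xy = (-36)·(x + 2·y)(x), vanishing at (x:y) = (2:-1) and (0:1).
M₁ = 2·S₁ − S₂ = [[0, 8, -12], [0, 8, -12]] = 4·(1, 1)(0, 2, -3)ᵀ and M₂ = S₂ = [[-18, 12, -18], [0, 0, 0]] = (-6)·(1, 0)(3, -2, 3)ᵀ, so take a₁ = (1, 1), b₁ = (0, 2, -3), a₂ = (1, 0), b₂ = (3, -2, 3).
Each slice is an integer combination of E₁ = a₁b₁ᵀ and E₂ = a₂b₂ᵀ: S₁ = 2·E₁ − 3·E₂, S₂ = −6·E₂, S₃ = −6·E₁ − 3·E₂; reading off coefficients, c₁ = (2, 0, -6) and c₂ = (-3, -6, -3).
Hence T = (1, 1) ∘ (0, 2, -3) ∘ (2, 0, -6) + (1, 0) ∘ (3, -2, 3) ∘ (-3, -6, -3), so rank(T) ≤ 2.
These bounds meet, so rank(T) = 2.

2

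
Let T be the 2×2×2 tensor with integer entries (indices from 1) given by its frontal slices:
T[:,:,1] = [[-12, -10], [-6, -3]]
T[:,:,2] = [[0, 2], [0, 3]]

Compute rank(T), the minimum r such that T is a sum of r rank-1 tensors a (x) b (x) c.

Lower bound: the mode-1 unfolding of T (rows indexed by i, columns by (j,k) = (1,1), (1,2), (2,1), (2,2)) is [[-12, 0, -10, 2], [-6, 0, -3, 3]].
There the 2×2 minor on rows i ∈ {1, 2}, columns (j,k) ∈ {(1,1), (2,1)} is det [[-12, -10], [-6, -3]] = -24 ≠ 0, so this unfolding has rank ≥ 2; CP rank is at least every unfolding rank, so rank(T) ≥ 2. (Flattening ranks never certify an upper bound on CP rank; for that we must actually write T with 2 rank-1 terms.)
Upper bound — finding two terms. Write S_k = T[:,:,k] for the frontal slices: S₁ = [[-12, -10], [-6, -3]], S₂ = [[0, 2], [0, 3]].
If T = a₁ (x) b₁ (x) c₁ + a₂ (x) b₂ (x) c₂ then each S_k = c₁[k]·a₁b₁ᵀ + c₂[k]·a₂b₂ᵀ. S₁ and S₂ are linearly independent, so a₁b₁ᵀ and a₂b₂ᵀ must span the same plane of matrices: they are the rank-1 matrices of the form x·S₁ + y·S₂.
det(x·S₁ + y·S₂) is −24·x² − 24·xy = (-24)·(x + y)(x), vanishing at (x:y) = (1:-1) and (0:1).
M₁ = S₁ − S₂ = [[-12, -12], [-6, -6]] = (-6)·[2, 1][1, 1]ᵀ and M₂ = S₂ = [[0, 2], [0, 3]] = [2, 3][0, 1]ᵀ, so take a₁ = [2, 1], b₁ = [1, 1], a₂ = [2, 3], b₂ = [0, 1].
Each slice is an integer combination of E₁ = a₁b₁ᵀ and E₂ = a₂b₂ᵀ: S₁ = −6·E₁ + E₂, S₂ = E₂; reading off coefficients, c₁ = [-6, 0] and c₂ = [1, 1].
Hence T = [2, 1] (x) [1, 1] (x) [-6, 0] + [2, 3] (x) [0, 1] (x) [1, 1], so rank(T) ≤ 2.
These bounds meet, so rank(T) = 2.

2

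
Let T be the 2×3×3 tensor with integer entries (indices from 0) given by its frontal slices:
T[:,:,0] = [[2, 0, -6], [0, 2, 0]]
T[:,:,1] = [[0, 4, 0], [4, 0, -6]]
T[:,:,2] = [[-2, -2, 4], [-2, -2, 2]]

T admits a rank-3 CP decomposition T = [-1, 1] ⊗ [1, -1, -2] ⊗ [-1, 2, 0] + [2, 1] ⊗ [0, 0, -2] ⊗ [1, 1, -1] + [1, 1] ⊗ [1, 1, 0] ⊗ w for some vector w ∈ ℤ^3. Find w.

Subtract the known terms from T to get the rank-1 residual R = [1, 1] ⊗ [1, 1, 0] ⊗ w, so R[i,j,k] = a[i]·b[j]·w[k]. Pick indices with nonzero a[0]·b[0] = (1)·(1) = 1. Only the fibre through (0,0,·) is needed: R[0,0,:] = T[0,0,:] − Σₗ aₗ[0]bₗ[0]cₗ = [2, 0, -2] − (-1)·(1)·[-1, 2, 0] − (2)·(0)·[1, 1, -1] = [1, 2, -2]. Then w[k] = R[0,0,k] / 1 for each k, giving w = [1, 2, -2] / 1 = [1, 2, -2].

w = [1, 2, -2]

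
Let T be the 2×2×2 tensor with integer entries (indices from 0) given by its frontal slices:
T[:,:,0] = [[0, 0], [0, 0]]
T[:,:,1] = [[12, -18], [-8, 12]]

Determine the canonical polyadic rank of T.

1

Lower bound: T ≠ 0 (e.g. T[0,0,1] = 12), so rank(T) ≥ 1.
Upper bound: if T = a ⊗ b ⊗ c then every fibre of T is a multiple of the corresponding factor, so read the factors off the fibres through the nonzero entry T[0,0,1] = 12.
The mode-1 fibre T[:,0,1] = [12, -8] gives a = [3, -2] (primitive direction); the mode-2 fibre T[0,:,1] = [12, -18] gives b = [2, -3]; then c[k] = T[0,0,k] / (a[0]·b[0]) = [0, 12] / 6 = [0, 2].
Expanding [3, -2] ⊗ [2, -3] ⊗ [0, 2] reproduces all 8 entries of T, so T = [3, -2] ⊗ [2, -3] ⊗ [0, 2] and rank(T) ≤ 1.
These bounds meet, so rank(T) = 1.
Check entry T[0,0,1] = 12: (3)·(2)·(2) = 12.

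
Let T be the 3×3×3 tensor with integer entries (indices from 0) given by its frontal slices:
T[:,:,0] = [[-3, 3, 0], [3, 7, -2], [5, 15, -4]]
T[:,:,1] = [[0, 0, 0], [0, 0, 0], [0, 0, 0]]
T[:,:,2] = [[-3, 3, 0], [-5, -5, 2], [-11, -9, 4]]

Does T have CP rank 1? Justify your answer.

The mode-3 unfolding of T (rows indexed by k, columns by (i,j) = (0,0), (0,1), (0,2), (1,0), (1,1), (1,2), (2,0), (2,1), (2,2)) is [[-3, 3, 0, 3, 7, -2, 5, 15, -4], [0, 0, 0, 0, 0, 0, 0, 0, 0], [-3, 3, 0, -5, -5, 2, -11, -9, 4]].
There the 2×2 minor on rows k ∈ {0, 2}, columns (i,j) ∈ {(0,0), (1,0)} is det [[-3, 3], [-3, -5]] = 24 ≠ 0, so this unfolding has rank ≥ 2; CP rank is at least every unfolding rank, so rank(T) ≥ 2.
In particular rank(T) ≥ 2 > 1, so T is not rank-1.

No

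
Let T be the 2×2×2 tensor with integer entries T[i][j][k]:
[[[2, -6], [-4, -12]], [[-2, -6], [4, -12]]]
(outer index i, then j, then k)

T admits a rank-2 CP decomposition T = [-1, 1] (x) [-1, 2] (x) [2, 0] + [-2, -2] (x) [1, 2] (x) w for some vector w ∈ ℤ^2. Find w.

w = [0, 3]

Subtract the known terms from T to get the rank-1 residual R = [-2, -2] (x) [1, 2] (x) w, so R[i,j,k] = a[i]·b[j]·w[k]. Pick indices with nonzero a[0]·b[0] = (-2)·(1) = -2. Only the fibre through (0,0,·) is needed: R[0,0,:] = T[0,0,:] − Σₗ aₗ[0]bₗ[0]cₗ = [2, -6] − (-1)·(-1)·[2, 0] = [0, -6]. Then w[k] = R[0,0,k] / -2 for each k, giving w = [0, -6] / -2 = [0, 3].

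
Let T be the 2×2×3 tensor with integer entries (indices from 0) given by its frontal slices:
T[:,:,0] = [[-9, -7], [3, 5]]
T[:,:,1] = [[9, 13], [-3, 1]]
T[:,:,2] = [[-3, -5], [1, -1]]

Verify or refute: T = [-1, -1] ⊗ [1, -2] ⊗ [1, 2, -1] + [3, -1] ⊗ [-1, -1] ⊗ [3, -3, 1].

No

Reconstruct entry (0,0,0) from the claimed factors: Σₗ aₗ[0]bₗ[0]cₗ[0] = (-1)·(1)·(1) + (3)·(-1)·(3) = -10, but T[0,0,0] = -9. The claim is false.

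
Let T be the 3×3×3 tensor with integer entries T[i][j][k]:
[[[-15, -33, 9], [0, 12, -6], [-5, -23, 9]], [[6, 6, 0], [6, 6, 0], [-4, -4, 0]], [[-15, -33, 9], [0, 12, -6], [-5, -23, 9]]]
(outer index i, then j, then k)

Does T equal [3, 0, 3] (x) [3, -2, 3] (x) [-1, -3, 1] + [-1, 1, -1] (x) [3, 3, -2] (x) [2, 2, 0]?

Yes

Reconstruct entrywise from the claimed factors. For example, T[2,2,0] = -5 and Σₗ aₗ[2]bₗ[2]cₗ[0] = (3)·(3)·(-1) + (-1)·(-2)·(2) = -5; checking all 27 entries, every one matches. The claim holds.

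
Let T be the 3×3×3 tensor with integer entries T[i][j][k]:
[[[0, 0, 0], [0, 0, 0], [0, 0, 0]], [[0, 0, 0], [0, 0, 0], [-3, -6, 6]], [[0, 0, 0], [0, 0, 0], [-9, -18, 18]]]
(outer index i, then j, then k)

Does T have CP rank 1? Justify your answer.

Yes

If T = a ⊗ b ⊗ c then every fibre of T is a multiple of the corresponding factor, so read the factors off the fibres through the nonzero entry T[1,2,0] = -3.
The mode-1 fibre T[:,2,0] = [0, -3, -9] gives a = [0, 1, 3] (primitive direction); the mode-2 fibre T[1,:,0] = [0, 0, -3] gives b = [0, 0, 1]; then c[k] = T[1,2,k] / (a[1]·b[2]) = [-3, -6, 6] / 1 = [-3, -6, 6].
Expanding [0, 1, 3] ⊗ [0, 0, 1] ⊗ [-3, -6, 6] reproduces all 27 entries of T, so T = [0, 1, 3] ⊗ [0, 0, 1] ⊗ [-3, -6, 6] and rank(T) ≤ 1.
Equivalently every frontal slice T[:,:,k] is c[k] times the rank-1 matrix [0, 1, 3] ⊗ [0, 0, 1]. So T has rank 1 (it is nonzero).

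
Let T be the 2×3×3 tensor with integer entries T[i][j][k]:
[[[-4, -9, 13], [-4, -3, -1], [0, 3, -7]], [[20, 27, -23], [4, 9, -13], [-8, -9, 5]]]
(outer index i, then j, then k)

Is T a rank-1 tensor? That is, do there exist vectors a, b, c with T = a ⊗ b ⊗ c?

The mode-1 unfolding of T (rows indexed by i, columns by (j,k) = (0,0), (0,1), (0,2), (1,0), (1,1), (1,2), (2,0), (2,1), (2,2)) is [[-4, -9, 13, -4, -3, -1, 0, 3, -7], [20, 27, -23, 4, 9, -13, -8, -9, 5]].
There the 2×2 minor on rows i ∈ {0, 1}, columns (j,k) ∈ {(0,0), (0,1)} is det [[-4, -9], [20, 27]] = 72 ≠ 0, so this unfolding has rank ≥ 2; CP rank is at least every unfolding rank, so rank(T) ≥ 2.
In particular rank(T) ≥ 2 > 1, so T is not rank-1.

No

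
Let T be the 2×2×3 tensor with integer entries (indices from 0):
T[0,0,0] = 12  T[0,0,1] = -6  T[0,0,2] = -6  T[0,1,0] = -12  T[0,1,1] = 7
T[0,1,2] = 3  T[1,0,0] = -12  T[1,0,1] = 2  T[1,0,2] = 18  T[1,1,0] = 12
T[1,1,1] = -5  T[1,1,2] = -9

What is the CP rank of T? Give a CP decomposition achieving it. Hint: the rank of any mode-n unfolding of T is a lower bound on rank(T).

Lower bound: the mode-1 unfolding of T (rows indexed by i, columns by (j,k) = (0,0), (0,1), (0,2), (1,0), (1,1), (1,2)) is [[12, -6, -6, -12, 7, 3], [-12, 2, 18, 12, -5, -9]].
There the 2×2 minor on rows i ∈ {0, 1}, columns (j,k) ∈ {(0,0), (0,1)} is det [[12, -6], [-12, 2]] = -48 ≠ 0, so this unfolding has rank ≥ 2; CP rank is at least every unfolding rank, so rank(T) ≥ 2. (Unfolding ranks only ever bound the CP rank from below — rank(T) can be strictly larger than all of them — so the matching upper bound has to come from an explicit 2-term decomposition.)
Upper bound — finding two terms. Write S_k = T[:,:,k] for the frontal slices: S₀ = [[12, -12], [-12, 12]], S₁ = [[-6, 7], [2, -5]], S₂ = [[-6, 3], [18, -9]].
If T = a₁ (x) b₁ (x) c₁ + a₂ (x) b₂ (x) c₂ then each S_k = c₁[k]·a₁b₁ᵀ + c₂[k]·a₂b₂ᵀ. S₀ and S₁ are linearly independent, so a₁b₁ᵀ and a₂b₂ᵀ must span the same plane of matrices: they are the rank-1 matrices of the form x·S₀ + y·S₁.
det(x·S₀ + y·S₁) is −24·xy + 16·y² = (-8)·(3·x − 2·y)(y), vanishing at (x:y) = (2:3) and (1:0).
M₁ = 2·S₀ + 3·S₁ = [[6, -3], [-18, 9]] = 3·[1, -3][2, -1]ᵀ and M₂ = S₀ = [[12, -12], [-12, 12]] = 12·[1, -1][1, -1]ᵀ, so take a₁ = [1, -3], b₁ = [2, -1], a₂ = [1, -1], b₂ = [1, -1].
Each slice is an integer combination of E₁ = a₁b₁ᵀ and E₂ = a₂b₂ᵀ: S₀ = 12·E₂, S₁ = E₁ − 8·E₂, S₂ = −3·E₁; reading off coefficients, c₁ = [0, 1, -3] and c₂ = [12, -8, 0].
Hence T = [1, -3] (x) [2, -1] (x) [0, 1, -3] + [1, -1] (x) [1, -1] (x) [12, -8, 0], so rank(T) ≤ 2.
These bounds meet, so rank(T) = 2.

rank(T) = 2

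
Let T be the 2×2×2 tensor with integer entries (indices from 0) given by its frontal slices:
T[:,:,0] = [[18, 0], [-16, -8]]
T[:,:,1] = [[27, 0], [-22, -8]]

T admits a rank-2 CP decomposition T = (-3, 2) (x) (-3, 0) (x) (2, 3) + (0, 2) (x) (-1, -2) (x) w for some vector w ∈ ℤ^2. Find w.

w = (2, 2)

Subtract the known terms from T to get the rank-1 residual R = (0, 2) (x) (-1, -2) (x) w, so R[i,j,k] = a[i]·b[j]·w[k]. Pick indices with nonzero a[1]·b[0] = (2)·(-1) = -2. Only the fibre through (1,0,·) is needed: R[1,0,:] = T[1,0,:] − Σₗ aₗ[1]bₗ[0]cₗ = [-16, -22] − (2)·(-3)·(2, 3) = [-4, -4]. Then w[k] = R[1,0,k] / -2 for each k, giving w = [-4, -4] / -2 = (2, 2).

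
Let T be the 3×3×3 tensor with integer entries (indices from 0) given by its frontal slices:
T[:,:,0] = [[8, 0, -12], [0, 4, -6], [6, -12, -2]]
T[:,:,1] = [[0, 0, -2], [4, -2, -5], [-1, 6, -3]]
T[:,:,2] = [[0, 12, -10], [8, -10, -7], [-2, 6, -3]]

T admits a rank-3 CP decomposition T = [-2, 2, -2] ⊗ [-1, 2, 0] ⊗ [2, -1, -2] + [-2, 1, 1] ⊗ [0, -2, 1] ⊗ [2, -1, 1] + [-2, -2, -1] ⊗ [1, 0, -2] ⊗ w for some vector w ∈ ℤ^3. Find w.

w = [-2, -1, -2]

Subtract the known terms from T to get the rank-1 residual R = [-2, -2, -1] ⊗ [1, 0, -2] ⊗ w, so R[i,j,k] = a[i]·b[j]·w[k]. Pick indices with nonzero a[0]·b[0] = (-2)·(1) = -2. Only the fibre through (0,0,·) is needed: R[0,0,:] = T[0,0,:] − Σₗ aₗ[0]bₗ[0]cₗ = [8, 0, 0] − (-2)·(-1)·[2, -1, -2] − (-2)·(0)·[2, -1, 1] = [4, 2, 4]. Then w[k] = R[0,0,k] / -2 for each k, giving w = [4, 2, 4] / -2 = [-2, -1, -2].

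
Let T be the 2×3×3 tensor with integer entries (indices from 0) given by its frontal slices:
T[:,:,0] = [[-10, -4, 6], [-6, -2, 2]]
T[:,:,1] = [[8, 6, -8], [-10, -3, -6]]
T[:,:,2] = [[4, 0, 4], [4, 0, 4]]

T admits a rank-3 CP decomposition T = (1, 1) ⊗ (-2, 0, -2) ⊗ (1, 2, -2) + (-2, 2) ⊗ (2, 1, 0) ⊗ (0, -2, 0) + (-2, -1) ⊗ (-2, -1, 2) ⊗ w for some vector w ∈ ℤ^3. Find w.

w = (-2, 1, 0)

Subtract the known terms from T to get the rank-1 residual R = (-2, -1) ⊗ (-2, -1, 2) ⊗ w, so R[i,j,k] = a[i]·b[j]·w[k]. Pick indices with nonzero a[0]·b[0] = (-2)·(-2) = 4. Only the fibre through (0,0,·) is needed: R[0,0,:] = T[0,0,:] − Σₗ aₗ[0]bₗ[0]cₗ = [-10, 8, 4] − (1)·(-2)·(1, 2, -2) − (-2)·(2)·(0, -2, 0) = [-8, 4, 0]. Then w[k] = R[0,0,k] / 4 for each k, giving w = [-8, 4, 0] / 4 = (-2, 1, 0).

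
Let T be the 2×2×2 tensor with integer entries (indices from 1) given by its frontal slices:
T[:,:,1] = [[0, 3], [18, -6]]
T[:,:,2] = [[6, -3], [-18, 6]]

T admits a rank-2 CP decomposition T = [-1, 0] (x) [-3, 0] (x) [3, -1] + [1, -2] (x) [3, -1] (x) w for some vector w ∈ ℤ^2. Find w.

w = [-3, 3]

Subtract the known terms from T to get the rank-1 residual R = [1, -2] (x) [3, -1] (x) w, so R[i,j,k] = a[i]·b[j]·w[k]. Pick indices with nonzero a[1]·b[1] = (1)·(3) = 3. Only the fibre through (1,1,·) is needed: R[1,1,:] = T[1,1,:] − Σₗ aₗ[1]bₗ[1]cₗ = [0, 6] − (-1)·(-3)·[3, -1] = [-9, 9]. Then w[k] = R[1,1,k] / 3 for each k, giving w = [-9, 9] / 3 = [-3, 3].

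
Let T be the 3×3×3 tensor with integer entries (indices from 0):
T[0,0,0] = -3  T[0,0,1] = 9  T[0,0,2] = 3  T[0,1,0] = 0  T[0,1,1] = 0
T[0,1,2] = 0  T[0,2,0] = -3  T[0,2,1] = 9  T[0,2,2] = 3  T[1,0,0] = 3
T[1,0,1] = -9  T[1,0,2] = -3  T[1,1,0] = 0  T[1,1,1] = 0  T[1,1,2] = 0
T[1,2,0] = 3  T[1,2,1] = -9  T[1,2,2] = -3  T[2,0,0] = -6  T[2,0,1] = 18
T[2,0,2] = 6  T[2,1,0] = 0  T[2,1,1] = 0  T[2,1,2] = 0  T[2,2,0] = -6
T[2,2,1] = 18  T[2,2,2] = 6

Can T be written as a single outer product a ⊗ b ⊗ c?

Yes

If T = a ⊗ b ⊗ c then every fibre of T is a multiple of the corresponding factor, so read the factors off the fibres through the nonzero entry T[0,0,0] = -3.
The mode-1 fibre T[:,0,0] = [-3, 3, -6] gives a = [1, -1, 2] (primitive direction); the mode-2 fibre T[0,:,0] = [-3, 0, -3] gives b = [1, 0, 1]; then c[k] = T[0,0,k] / (a[0]·b[0]) = [-3, 9, 3] / 1 = [-3, 9, 3].
Expanding [1, -1, 2] ⊗ [1, 0, 1] ⊗ [-3, 9, 3] reproduces all 27 entries of T, so T = [1, -1, 2] ⊗ [1, 0, 1] ⊗ [-3, 9, 3] and rank(T) ≤ 1.
Equivalently every frontal slice T[:,:,k] is c[k] times the rank-1 matrix [1, -1, 2] ⊗ [1, 0, 1]. So T has rank 1 (it is nonzero).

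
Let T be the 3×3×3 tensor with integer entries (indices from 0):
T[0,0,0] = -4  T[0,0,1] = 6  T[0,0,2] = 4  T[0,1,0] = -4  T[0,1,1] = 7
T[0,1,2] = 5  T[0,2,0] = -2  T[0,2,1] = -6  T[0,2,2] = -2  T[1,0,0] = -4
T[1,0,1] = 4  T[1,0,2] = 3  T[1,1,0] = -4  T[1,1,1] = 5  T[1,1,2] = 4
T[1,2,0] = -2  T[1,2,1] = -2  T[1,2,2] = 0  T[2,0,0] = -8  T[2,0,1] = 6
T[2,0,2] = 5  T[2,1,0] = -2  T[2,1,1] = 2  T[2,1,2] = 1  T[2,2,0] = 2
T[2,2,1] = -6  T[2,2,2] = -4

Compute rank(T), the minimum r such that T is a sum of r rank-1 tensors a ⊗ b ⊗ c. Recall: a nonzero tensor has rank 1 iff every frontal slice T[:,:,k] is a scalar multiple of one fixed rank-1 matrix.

Lower bound: the mode-3 unfolding of T (rows indexed by k, columns by (i,j) = (0,0), (0,1), (0,2), (1,0), (1,1), (1,2), (2,0), (2,1), (2,2)) is [[-4, -4, -2, -4, -4, -2, -8, -2, 2], [6, 7, -6, 4, 5, -2, 6, 2, -6], [4, 5, -2, 3, 4, 0, 5, 1, -4]].
There the 3×3 minor on rows k ∈ {0, 1, 2}, columns (i,j) ∈ {(0,0), (0,1), (0,2)} is det [[-4, -4, -2], [6, 7, -6], [4, 5, -2]] = -20 ≠ 0, so this unfolding has rank ≥ 3; CP rank is at least every unfolding rank, so rank(T) ≥ 3. (This is only a lower bound: in general the CP rank may exceed every unfolding rank, so we still need to exhibit 3 rank-1 terms summing to T.)
Upper bound: T is a sum of 3 rank-1 terms, T = [1, 1, -1] ⊗ [0, 1, 1] ⊗ [-2, 2, 2] + [1, 1, 2] ⊗ [2, 1, 0] ⊗ [-2, 1, 1] + [2, 1, 1] ⊗ [1, 1, -2] ⊗ [0, 2, 1] (one valid choice — decompositions are not unique — normalised so each a, b is primitive with positive first nonzero entry; check it by expanding all entries), so rank(T) ≤ 3.
These bounds meet, so rank(T) = 3.
Check entry T[2,1,0] = -2: (-1)·(1)·(-2) + (2)·(1)·(-2) + (1)·(1)·(0) = -2.

3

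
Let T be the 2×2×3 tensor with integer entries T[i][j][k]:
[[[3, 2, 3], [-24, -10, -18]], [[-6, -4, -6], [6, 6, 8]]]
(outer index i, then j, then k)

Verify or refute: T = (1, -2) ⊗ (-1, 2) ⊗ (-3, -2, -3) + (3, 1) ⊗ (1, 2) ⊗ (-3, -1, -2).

No

Reconstruct entry (0,0,0) from the claimed factors: Σₗ aₗ[0]bₗ[0]cₗ[0] = (1)·(-1)·(-3) + (3)·(1)·(-3) = -6, but T[0,0,0] = 3. The claim is false.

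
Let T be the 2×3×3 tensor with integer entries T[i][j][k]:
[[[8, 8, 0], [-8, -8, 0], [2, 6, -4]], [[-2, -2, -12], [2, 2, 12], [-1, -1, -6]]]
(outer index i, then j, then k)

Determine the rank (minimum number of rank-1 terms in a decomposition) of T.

3

Lower bound: in the mode-3 unfolding of T (rows indexed by k, columns by (i,j)) the 3×3 minor on rows k ∈ {0, 1, 2}, columns (i,j) ∈ {(0,0), (0,2), (1,0)} is det [[8, 2, -2], [8, 6, -2], [0, -4, -12]] = -384 ≠ 0, so that unfolding has rank ≥ 3 and hence rank(T) ≥ 3 (CP rank is at least every unfolding rank, though it can be larger).
Upper bound: T is a sum of 3 rank-1 terms, T = [1, -1] ∘ [2, -2, 1] ∘ [2, 2, 4] + [1, 0] ∘ [0, 0, 1] ∘ [-2, 2, -4] + [2, 1] ∘ [2, -2, 1] ∘ [1, 1, -2] (written with every a and b primitive with positive leading entry and the scale carried by c; CP decompositions are not unique, and this one is verified by expanding entrywise), so rank(T) ≤ 3.
These bounds meet, so rank(T) = 3.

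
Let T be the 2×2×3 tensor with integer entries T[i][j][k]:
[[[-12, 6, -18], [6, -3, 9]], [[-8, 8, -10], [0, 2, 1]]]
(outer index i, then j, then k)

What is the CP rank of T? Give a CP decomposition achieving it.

rank(T) = 2

Lower bound: the mode-3 unfolding of T (rows indexed by k, columns by (i,j) = (0,0), (0,1), (1,0), (1,1)) is [[-12, 6, -8, 0], [6, -3, 8, 2], [-18, 9, -10, 1]].
There the 2×2 minor on rows k ∈ {0, 1}, columns (i,j) ∈ {(0,0), (1,0)} is det [[-12, -8], [6, 8]] = -48 ≠ 0, so this unfolding has rank ≥ 2; CP rank is at least every unfolding rank, so rank(T) ≥ 2. (Flattening ranks never certify an upper bound on CP rank; for that we must actually write T with 2 rank-1 terms.)
Upper bound — finding two terms. Write S_k = T[:,:,k] for the frontal slices: S₀ = [[-12, 6], [-8, 0]], S₁ = [[6, -3], [8, 2]], S₂ = [[-18, 9], [-10, 1]].
If T = a₁ ∘ b₁ ∘ c₁ + a₂ ∘ b₂ ∘ c₂ then each S_k = c₁[k]·a₁b₁ᵀ + c₂[k]·a₂b₂ᵀ. S₀ and S₁ are linearly independent, so a₁b₁ᵀ and a₂b₂ᵀ must span the same plane of matrices: they are the rank-1 matrices of the form x·S₀ + y·S₁.
det(x·S₀ + y·S₁) is 48·x² − 96·xy + 36·y² = 12·(2·x − 3·y)(2·x − y), vanishing at (x:y) = (3:2) and (1:2).
M₁ = 3·S₀ + 2·S₁ = [[-24, 12], [-8, 4]] = (-4)·[3, 1][2, -1]ᵀ and M₂ = S₀ + 2·S₁ = [[0, 0], [8, 4]] = 4·[0, 1][2, 1]ᵀ, so take a₁ = [3, 1], b₁ = [2, -1], a₂ = [0, 1], b₂ = [2, 1].
Each slice is an integer combination of E₁ = a₁b₁ᵀ and E₂ = a₂b₂ᵀ: S₀ = −2·E₁ − 2·E₂, S₁ = E₁ + 3·E₂, S₂ = −3·E₁ − 2·E₂; reading off coefficients, c₁ = [-2, 1, -3] and c₂ = [-2, 3, -2].
Hence T = [3, 1] ∘ [2, -1] ∘ [-2, 1, -3] + [0, 1] ∘ [2, 1] ∘ [-2, 3, -2], so rank(T) ≤ 2.
These bounds meet, so rank(T) = 2.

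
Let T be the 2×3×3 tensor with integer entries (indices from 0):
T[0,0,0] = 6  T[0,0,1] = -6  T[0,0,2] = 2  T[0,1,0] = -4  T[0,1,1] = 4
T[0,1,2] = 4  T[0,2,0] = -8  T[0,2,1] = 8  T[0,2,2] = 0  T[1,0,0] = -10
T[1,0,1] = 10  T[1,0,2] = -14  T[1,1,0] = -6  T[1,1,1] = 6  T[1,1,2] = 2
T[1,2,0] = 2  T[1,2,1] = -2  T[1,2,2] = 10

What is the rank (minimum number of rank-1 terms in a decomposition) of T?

Lower bound: the mode-2 unfolding of T (rows indexed by j, columns by (i,k) = (0,0), (0,1), (0,2), (1,0), (1,1), (1,2)) is [[6, -6, 2, -10, 10, -14], [-4, 4, 4, -6, 6, 2], [-8, 8, 0, 2, -2, 10]].
There the 3×3 minor on rows j ∈ {0, 1, 2}, columns (i,k) ∈ {(0,0), (0,2), (1,0)} is det [[6, 2, -10], [-4, 4, -6], [-8, 0, 2]] = -160 ≠ 0, so this unfolding has rank ≥ 3; CP rank is at least every unfolding rank, so rank(T) ≥ 3. (Flattening ranks never certify an upper bound on CP rank; for that we must actually write T with 3 rank-1 terms.)
Upper bound: T is a sum of 3 rank-1 terms, T = [0, 1] ⊗ [2, 1, 1] ⊗ [-2, 2, -2] + [1, -2] ⊗ [1, 0, -1] ⊗ [4, -4, 4] + [1, 1] ⊗ [1, -2, -2] ⊗ [2, -2, -2] (one valid choice — decompositions are not unique — normalised so each a, b is primitive with positive first nonzero entry; check it by expanding all entries), so rank(T) ≤ 3.
These bounds meet, so rank(T) = 3.

3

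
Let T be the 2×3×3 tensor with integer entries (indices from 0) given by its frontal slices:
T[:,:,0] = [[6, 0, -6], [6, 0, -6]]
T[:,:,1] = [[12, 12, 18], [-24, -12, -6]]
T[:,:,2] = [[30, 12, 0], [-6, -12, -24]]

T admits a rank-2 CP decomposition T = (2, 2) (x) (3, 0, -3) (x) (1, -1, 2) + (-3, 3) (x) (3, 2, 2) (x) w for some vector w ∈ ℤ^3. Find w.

w = (0, -2, -2)

Subtract the known terms from T to get the rank-1 residual R = (-3, 3) (x) (3, 2, 2) (x) w, so R[i,j,k] = a[i]·b[j]·w[k]. Pick indices with nonzero a[0]·b[0] = (-3)·(3) = -9. Only the fibre through (0,0,·) is needed: R[0,0,:] = T[0,0,:] − Σₗ aₗ[0]bₗ[0]cₗ = [6, 12, 30] − (2)·(3)·(1, -1, 2) = [0, 18, 18]. Then w[k] = R[0,0,k] / -9 for each k, giving w = [0, 18, 18] / -9 = (0, -2, -2).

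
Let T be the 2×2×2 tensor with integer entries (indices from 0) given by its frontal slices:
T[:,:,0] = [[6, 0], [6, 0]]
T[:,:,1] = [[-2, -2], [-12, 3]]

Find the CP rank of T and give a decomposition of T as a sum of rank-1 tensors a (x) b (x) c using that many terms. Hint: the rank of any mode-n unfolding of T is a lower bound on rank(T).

Lower bound: the mode-3 unfolding of T (rows indexed by k, columns by (i,j) = (0,0), (0,1), (1,0), (1,1)) is [[6, 0, 6, 0], [-2, -2, -12, 3]].
There the 2×2 minor on rows k ∈ {0, 1}, columns (i,j) ∈ {(0,0), (0,1)} is det [[6, 0], [-2, -2]] = -12 ≠ 0, so this unfolding has rank ≥ 2; CP rank is at least every unfolding rank, so rank(T) ≥ 2. (This is only a lower bound: in general the CP rank may exceed every unfolding rank, so we still need to exhibit 2 rank-1 terms summing to T.)
Upper bound — finding two terms. Write S_k = T[:,:,k] for the frontal slices: S₀ = [[6, 0], [6, 0]], S₁ = [[-2, -2], [-12, 3]].
If T = a₁ (x) b₁ (x) c₁ + a₂ (x) b₂ (x) c₂ then each S_k = c₁[k]·a₁b₁ᵀ + c₂[k]·a₂b₂ᵀ. S₀ and S₁ are linearly independent, so a₁b₁ᵀ and a₂b₂ᵀ must span the same plane of matrices: they are the rank-1 matrices of the form x·S₀ + y·S₁.
det(x·S₀ + y·S₁) is 30·xy − 30·y² = 30·(x − y)(y), vanishing at (x:y) = (1:1) and (1:0).
M₁ = S₀ + S₁ = [[4, -2], [-6, 3]] = (2, -3)(2, -1)ᵀ and M₂ = S₀ = [[6, 0], [6, 0]] = 6·(1, 1)(1, 0)ᵀ, so take a₁ = (2, -3), b₁ = (2, -1), a₂ = (1, 1), b₂ = (1, 0).
Each slice is an integer combination of E₁ = a₁b₁ᵀ and E₂ = a₂b₂ᵀ: S₀ = 6·E₂, S₁ = E₁ − 6·E₂; reading off coefficients, c₁ = (0, 1) and c₂ = (6, -6).
Hence T = (2, -3) (x) (2, -1) (x) (0, 1) + (1, 1) (x) (1, 0) (x) (6, -6), so rank(T) ≤ 2.
These bounds meet, so rank(T) = 2.

rank(T) = 2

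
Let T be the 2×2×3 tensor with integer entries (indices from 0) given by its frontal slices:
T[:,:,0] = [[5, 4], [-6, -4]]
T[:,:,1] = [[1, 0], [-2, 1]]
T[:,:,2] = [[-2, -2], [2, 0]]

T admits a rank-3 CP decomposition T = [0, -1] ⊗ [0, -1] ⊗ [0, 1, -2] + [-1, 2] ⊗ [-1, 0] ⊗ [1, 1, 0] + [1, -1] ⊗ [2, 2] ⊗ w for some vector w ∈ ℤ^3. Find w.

w = [2, 0, -1]

Subtract the known terms from T to get the rank-1 residual R = [1, -1] ⊗ [2, 2] ⊗ w, so R[i,j,k] = a[i]·b[j]·w[k]. Pick indices with nonzero a[0]·b[0] = (1)·(2) = 2. Only the fibre through (0,0,·) is needed: R[0,0,:] = T[0,0,:] − Σₗ aₗ[0]bₗ[0]cₗ = [5, 1, -2] − (0)·(0)·[0, 1, -2] − (-1)·(-1)·[1, 1, 0] = [4, 0, -2]. Then w[k] = R[0,0,k] / 2 for each k, giving w = [4, 0, -2] / 2 = [2, 0, -1].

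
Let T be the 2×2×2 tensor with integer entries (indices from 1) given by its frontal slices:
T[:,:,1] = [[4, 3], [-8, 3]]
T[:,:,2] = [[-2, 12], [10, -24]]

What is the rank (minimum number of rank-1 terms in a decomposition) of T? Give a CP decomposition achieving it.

rank(T) = 2

Lower bound: in the mode-3 unfolding of T (rows indexed by k, columns by (i,j)) the 2×2 minor on rows k ∈ {1, 2}, columns (i,j) ∈ {(1,1), (1,2)} is det [[4, 3], [-2, 12]] = 54 ≠ 0, so that unfolding has rank ≥ 2 and hence rank(T) ≥ 2 (CP rank is at least every unfolding rank, though it can be larger).
Upper bound: with S_k = T[:,:,k], the two rank-1 terms a₁b₁ᵀ, a₂b₂ᵀ are the rank-1 members of the pencil x·S₁ + y·S₂.
det(x·S₁ + y·S₂) is 36·x² − 36·xy − 72·y² = 36·(x − 2·y)(x + y), vanishing at (x:y) = (2:1) and (1:-1).
M₁ = 2·S₁ + S₂ = [[6, 18], [-6, -18]] = 6·[1, -1][1, 3]ᵀ and M₂ = S₁ − S₂ = [[6, -9], [-18, 27]] = 3·[1, -3][2, -3]ᵀ, so take a₁ = [1, -1], b₁ = [1, 3], a₂ = [1, -3], b₂ = [2, -3].
Each slice is an integer combination of E₁ = a₁b₁ᵀ and E₂ = a₂b₂ᵀ: S₁ = 2·E₁ + E₂, S₂ = 2·E₁ − 2·E₂; reading off coefficients, c₁ = [2, 2] and c₂ = [1, -2].
Hence T = [1, -1] (x) [1, 3] (x) [2, 2] + [1, -3] (x) [2, -3] (x) [1, -2], so rank(T) ≤ 2.
These bounds meet, so rank(T) = 2.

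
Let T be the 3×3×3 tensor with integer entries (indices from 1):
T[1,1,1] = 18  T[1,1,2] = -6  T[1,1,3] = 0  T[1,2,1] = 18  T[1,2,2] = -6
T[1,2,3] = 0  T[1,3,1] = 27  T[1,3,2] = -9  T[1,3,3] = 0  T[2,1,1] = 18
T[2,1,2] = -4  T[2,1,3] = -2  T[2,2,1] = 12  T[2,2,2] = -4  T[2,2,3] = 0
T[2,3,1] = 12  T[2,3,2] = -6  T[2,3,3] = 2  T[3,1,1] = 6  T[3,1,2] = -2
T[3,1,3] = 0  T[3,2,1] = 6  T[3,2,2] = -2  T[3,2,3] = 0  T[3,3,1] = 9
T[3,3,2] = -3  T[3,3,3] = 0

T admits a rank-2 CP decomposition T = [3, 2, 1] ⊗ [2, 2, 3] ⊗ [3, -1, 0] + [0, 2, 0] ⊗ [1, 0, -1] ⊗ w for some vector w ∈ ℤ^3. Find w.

w = [3, 0, -1]

Subtract the known terms from T to get the rank-1 residual R = [0, 2, 0] ⊗ [1, 0, -1] ⊗ w, so R[i,j,k] = a[i]·b[j]·w[k]. Pick indices with nonzero a[2]·b[1] = (2)·(1) = 2. Only the fibre through (2,1,·) is needed: R[2,1,:] = T[2,1,:] − Σₗ aₗ[2]bₗ[1]cₗ = [18, -4, -2] − (2)·(2)·[3, -1, 0] = [6, 0, -2]. Then w[k] = R[2,1,k] / 2 for each k, giving w = [6, 0, -2] / 2 = [3, 0, -1].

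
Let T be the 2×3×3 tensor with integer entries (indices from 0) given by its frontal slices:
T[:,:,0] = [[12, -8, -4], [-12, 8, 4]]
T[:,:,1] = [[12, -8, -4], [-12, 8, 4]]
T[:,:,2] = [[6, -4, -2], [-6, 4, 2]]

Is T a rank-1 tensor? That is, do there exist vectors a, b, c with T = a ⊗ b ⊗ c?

Yes

The mode-1 fibre T[:,0,0] = [12, -12] gives a = (1, -1) (primitive direction); the mode-2 fibre T[0,:,0] = [12, -8, -4] gives b = (3, -2, -1); then c[k] = T[0,0,k] / (a[0]·b[0]) = [12, 12, 6] / 3 = (4, 4, 2).
Expanding (1, -1) ⊗ (3, -2, -1) ⊗ (4, 4, 2) reproduces all 18 entries of T, so T = (1, -1) ⊗ (3, -2, -1) ⊗ (4, 4, 2) and rank(T) ≤ 1.
Equivalently every frontal slice T[:,:,k] is c[k] times the rank-1 matrix (1, -1) ⊗ (3, -2, -1). So T has rank 1 (it is nonzero).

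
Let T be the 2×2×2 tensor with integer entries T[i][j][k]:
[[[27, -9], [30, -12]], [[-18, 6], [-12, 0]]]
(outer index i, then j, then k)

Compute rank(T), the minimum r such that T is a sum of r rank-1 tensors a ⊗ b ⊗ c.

2

Lower bound: the mode-3 unfolding of T (rows indexed by k, columns by (i,j) = (0,0), (0,1), (1,0), (1,1)) is [[27, 30, -18, -12], [-9, -12, 6, 0]].
There the 2×2 minor on rows k ∈ {0, 1}, columns (i,j) ∈ {(0,0), (0,1)} is det [[27, 30], [-9, -12]] = -54 ≠ 0, so this unfolding has rank ≥ 2; CP rank is at least every unfolding rank, so rank(T) ≥ 2. (Flattening ranks never certify an upper bound on CP rank; for that we must actually write T with 2 rank-1 terms.)
Upper bound — finding two terms. Write S_k = T[:,:,k] for the frontal slices: S₀ = [[27, 30], [-18, -12]], S₁ = [[-9, -12], [6, 0]].
If T = a₁ ⊗ b₁ ⊗ c₁ + a₂ ⊗ b₂ ⊗ c₂ then each S_k = c₁[k]·a₁b₁ᵀ + c₂[k]·a₂b₂ᵀ. S₀ and S₁ are linearly independent, so a₁b₁ᵀ and a₂b₂ᵀ must span the same plane of matrices: they are the rank-1 matrices of the form x·S₀ + y·S₁.
det(x·S₀ + y·S₁) is 216·x² − 288·xy + 72·y² = 72·(3·x − y)(x − y), vanishing at (x:y) = (1:3) and (1:1).
M₁ = S₀ + 3·S₁ = [[0, -6], [0, -12]] = (-6)·[1, 2][0, 1]ᵀ and M₂ = S₀ + S₁ = [[18, 18], [-12, -12]] = 6·[3, -2][1, 1]ᵀ, so take a₁ = [1, 2], b₁ = [0, 1], a₂ = [3, -2], b₂ = [1, 1].
Each slice is an integer combination of E₁ = a₁b₁ᵀ and E₂ = a₂b₂ᵀ: S₀ = 3·E₁ + 9·E₂, S₁ = −3·E₁ − 3·E₂; reading off coefficients, c₁ = [3, -3] and c₂ = [9, -3].
Hence T = [1, 2] ⊗ [0, 1] ⊗ [3, -3] + [3, -2] ⊗ [1, 1] ⊗ [9, -3], so rank(T) ≤ 2.
These bounds meet, so rank(T) = 2.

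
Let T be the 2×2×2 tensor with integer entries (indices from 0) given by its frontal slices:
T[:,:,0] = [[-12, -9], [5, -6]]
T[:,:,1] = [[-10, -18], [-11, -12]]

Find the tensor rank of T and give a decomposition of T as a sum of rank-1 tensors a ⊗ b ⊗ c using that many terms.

Lower bound: in the mode-3 unfolding of T (rows indexed by k, columns by (i,j)) the 2×2 minor on rows k ∈ {0, 1}, columns (i,j) ∈ {(0,0), (0,1)} is det [[-12, -9], [-10, -18]] = 126 ≠ 0, so that unfolding has rank ≥ 2 and hence rank(T) ≥ 2 (CP rank is at least every unfolding rank, though it can be larger).
Upper bound: with S_k = T[:,:,k], the two rank-1 terms a₁b₁ᵀ, a₂b₂ᵀ are the rank-1 members of the pencil x·S₀ + y·S₁.
det(x·S₀ + y·S₁) is 117·x² + 195·xy − 78·y² = 39·(x + 2·y)(3·x − y), vanishing at (x:y) = (2:-1) and (1:3).
M₁ = 2·S₀ − S₁ = [[-14, 0], [21, 0]] = (-7)·(2, -3)(1, 0)ᵀ and M₂ = S₀ + 3·S₁ = [[-42, -63], [-28, -42]] = (-7)·(3, 2)(2, 3)ᵀ, so take a₁ = (2, -3), b₁ = (1, 0), a₂ = (3, 2), b₂ = (2, 3).
Each slice is an integer combination of E₁ = a₁b₁ᵀ and E₂ = a₂b₂ᵀ: S₀ = −3·E₁ − E₂, S₁ = E₁ − 2·E₂; reading off coefficients, c₁ = (-3, 1) and c₂ = (-1, -2).
Hence T = (2, -3) ⊗ (1, 0) ⊗ (-3, 1) + (3, 2) ⊗ (2, 3) ⊗ (-1, -2), so rank(T) ≤ 2.
These bounds meet, so rank(T) = 2.

rank(T) = 2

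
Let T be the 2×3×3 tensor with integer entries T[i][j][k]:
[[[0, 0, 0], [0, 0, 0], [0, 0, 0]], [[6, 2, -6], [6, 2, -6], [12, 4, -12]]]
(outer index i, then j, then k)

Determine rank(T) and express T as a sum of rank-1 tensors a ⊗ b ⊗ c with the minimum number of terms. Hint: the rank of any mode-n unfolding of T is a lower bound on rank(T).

rank(T) = 1

Lower bound: T ≠ 0 (e.g. T[1,0,0] = 6), so rank(T) ≥ 1.
Upper bound: the mode-1 fibre T[:,0,0] = [0, 6] gives a = [0, 1] (primitive direction); the mode-2 fibre T[1,:,0] = [6, 6, 12] gives b = [1, 1, 2]; then c[k] = T[1,0,k] / (a[1]·b[0]) = [6, 2, -6] / 1 = [6, 2, -6].
Expanding [0, 1] ⊗ [1, 1, 2] ⊗ [6, 2, -6] reproduces all 18 entries of T, so T = [0, 1] ⊗ [1, 1, 2] ⊗ [6, 2, -6] and rank(T) ≤ 1.
These bounds meet, so rank(T) = 1.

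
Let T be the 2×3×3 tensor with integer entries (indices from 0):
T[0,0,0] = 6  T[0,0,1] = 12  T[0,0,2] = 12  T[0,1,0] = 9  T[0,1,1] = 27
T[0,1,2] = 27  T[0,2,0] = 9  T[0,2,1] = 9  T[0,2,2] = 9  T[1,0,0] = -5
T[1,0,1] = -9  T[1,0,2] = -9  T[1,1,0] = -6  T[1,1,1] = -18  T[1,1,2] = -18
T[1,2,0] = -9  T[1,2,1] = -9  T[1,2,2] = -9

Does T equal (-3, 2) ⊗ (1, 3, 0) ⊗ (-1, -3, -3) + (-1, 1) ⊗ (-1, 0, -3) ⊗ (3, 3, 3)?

Reconstruct entrywise from the claimed factors. For example, T[1,2,2] = -9 and Σₗ aₗ[1]bₗ[2]cₗ[2] = (2)·(0)·(-3) + (1)·(-3)·(3) = -9; checking all 18 entries, every one matches. The claim holds.

Yes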